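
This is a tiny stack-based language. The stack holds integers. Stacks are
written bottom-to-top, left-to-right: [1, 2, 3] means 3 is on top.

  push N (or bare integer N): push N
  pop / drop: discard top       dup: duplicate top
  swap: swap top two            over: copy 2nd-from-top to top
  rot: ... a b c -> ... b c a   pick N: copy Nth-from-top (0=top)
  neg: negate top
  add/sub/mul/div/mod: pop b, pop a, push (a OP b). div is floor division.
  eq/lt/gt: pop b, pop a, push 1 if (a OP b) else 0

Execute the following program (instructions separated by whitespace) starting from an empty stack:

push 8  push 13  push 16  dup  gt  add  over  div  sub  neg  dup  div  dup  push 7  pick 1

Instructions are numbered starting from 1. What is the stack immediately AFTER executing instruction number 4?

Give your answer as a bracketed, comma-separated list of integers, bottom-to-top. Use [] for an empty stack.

Step 1 ('push 8'): [8]
Step 2 ('push 13'): [8, 13]
Step 3 ('push 16'): [8, 13, 16]
Step 4 ('dup'): [8, 13, 16, 16]

Answer: [8, 13, 16, 16]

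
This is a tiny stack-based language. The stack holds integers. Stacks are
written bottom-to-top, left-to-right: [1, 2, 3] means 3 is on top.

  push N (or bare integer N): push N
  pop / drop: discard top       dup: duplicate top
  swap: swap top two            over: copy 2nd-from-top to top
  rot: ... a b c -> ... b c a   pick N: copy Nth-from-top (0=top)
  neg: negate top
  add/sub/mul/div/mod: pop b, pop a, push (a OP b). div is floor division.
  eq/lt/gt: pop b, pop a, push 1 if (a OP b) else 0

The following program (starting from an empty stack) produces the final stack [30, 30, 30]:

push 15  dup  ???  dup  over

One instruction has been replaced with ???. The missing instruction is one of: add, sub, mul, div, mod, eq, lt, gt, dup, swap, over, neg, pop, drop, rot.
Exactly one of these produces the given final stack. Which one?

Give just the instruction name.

Answer: add

Derivation:
Stack before ???: [15, 15]
Stack after ???:  [30]
The instruction that transforms [15, 15] -> [30] is: add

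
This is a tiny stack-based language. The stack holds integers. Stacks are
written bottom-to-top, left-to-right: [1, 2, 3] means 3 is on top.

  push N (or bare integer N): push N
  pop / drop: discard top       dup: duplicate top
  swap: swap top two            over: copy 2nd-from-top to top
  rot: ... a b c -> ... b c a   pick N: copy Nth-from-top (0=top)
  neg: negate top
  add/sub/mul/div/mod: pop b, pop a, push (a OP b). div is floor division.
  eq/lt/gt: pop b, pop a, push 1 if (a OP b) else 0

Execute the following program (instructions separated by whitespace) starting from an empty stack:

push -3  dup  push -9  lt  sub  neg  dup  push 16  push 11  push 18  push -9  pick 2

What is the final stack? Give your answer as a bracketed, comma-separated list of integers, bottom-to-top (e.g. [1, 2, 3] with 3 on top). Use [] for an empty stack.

After 'push -3': [-3]
After 'dup': [-3, -3]
After 'push -9': [-3, -3, -9]
After 'lt': [-3, 0]
After 'sub': [-3]
After 'neg': [3]
After 'dup': [3, 3]
After 'push 16': [3, 3, 16]
After 'push 11': [3, 3, 16, 11]
After 'push 18': [3, 3, 16, 11, 18]
After 'push -9': [3, 3, 16, 11, 18, -9]
After 'pick 2': [3, 3, 16, 11, 18, -9, 11]

Answer: [3, 3, 16, 11, 18, -9, 11]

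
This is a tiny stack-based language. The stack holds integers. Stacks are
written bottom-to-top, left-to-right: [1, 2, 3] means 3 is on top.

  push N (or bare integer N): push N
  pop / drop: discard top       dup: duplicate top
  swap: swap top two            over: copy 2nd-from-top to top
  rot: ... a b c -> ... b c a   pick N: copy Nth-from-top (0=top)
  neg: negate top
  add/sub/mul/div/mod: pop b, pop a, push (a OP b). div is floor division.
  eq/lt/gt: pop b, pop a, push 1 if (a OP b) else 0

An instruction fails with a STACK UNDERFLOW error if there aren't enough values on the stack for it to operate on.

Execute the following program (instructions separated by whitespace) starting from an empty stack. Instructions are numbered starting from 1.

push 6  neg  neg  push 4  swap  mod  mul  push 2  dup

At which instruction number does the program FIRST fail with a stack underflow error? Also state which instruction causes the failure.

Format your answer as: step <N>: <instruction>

Step 1 ('push 6'): stack = [6], depth = 1
Step 2 ('neg'): stack = [-6], depth = 1
Step 3 ('neg'): stack = [6], depth = 1
Step 4 ('push 4'): stack = [6, 4], depth = 2
Step 5 ('swap'): stack = [4, 6], depth = 2
Step 6 ('mod'): stack = [4], depth = 1
Step 7 ('mul'): needs 2 value(s) but depth is 1 — STACK UNDERFLOW

Answer: step 7: mul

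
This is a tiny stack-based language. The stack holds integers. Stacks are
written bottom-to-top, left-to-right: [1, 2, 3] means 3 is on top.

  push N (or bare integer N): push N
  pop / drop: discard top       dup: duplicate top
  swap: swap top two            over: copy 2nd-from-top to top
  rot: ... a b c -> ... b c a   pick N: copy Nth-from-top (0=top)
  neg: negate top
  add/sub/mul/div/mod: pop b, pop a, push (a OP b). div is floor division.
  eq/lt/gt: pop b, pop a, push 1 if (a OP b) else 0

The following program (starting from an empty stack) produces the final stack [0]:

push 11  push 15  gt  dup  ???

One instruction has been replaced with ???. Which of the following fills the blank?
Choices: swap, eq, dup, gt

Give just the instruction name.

Answer: gt

Derivation:
Stack before ???: [0, 0]
Stack after ???:  [0]
Checking each choice:
  swap: produces [0, 0]
  eq: produces [1]
  dup: produces [0, 0, 0]
  gt: MATCH


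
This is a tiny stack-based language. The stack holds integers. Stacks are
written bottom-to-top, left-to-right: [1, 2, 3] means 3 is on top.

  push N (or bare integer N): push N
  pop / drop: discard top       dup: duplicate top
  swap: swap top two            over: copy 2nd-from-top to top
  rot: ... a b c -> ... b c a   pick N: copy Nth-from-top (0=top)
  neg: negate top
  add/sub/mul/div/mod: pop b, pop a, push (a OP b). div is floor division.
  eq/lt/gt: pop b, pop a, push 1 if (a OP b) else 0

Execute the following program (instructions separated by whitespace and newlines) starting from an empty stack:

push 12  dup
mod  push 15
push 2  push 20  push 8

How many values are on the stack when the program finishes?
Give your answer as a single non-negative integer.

After 'push 12': stack = [12] (depth 1)
After 'dup': stack = [12, 12] (depth 2)
After 'mod': stack = [0] (depth 1)
After 'push 15': stack = [0, 15] (depth 2)
After 'push 2': stack = [0, 15, 2] (depth 3)
After 'push 20': stack = [0, 15, 2, 20] (depth 4)
After 'push 8': stack = [0, 15, 2, 20, 8] (depth 5)

Answer: 5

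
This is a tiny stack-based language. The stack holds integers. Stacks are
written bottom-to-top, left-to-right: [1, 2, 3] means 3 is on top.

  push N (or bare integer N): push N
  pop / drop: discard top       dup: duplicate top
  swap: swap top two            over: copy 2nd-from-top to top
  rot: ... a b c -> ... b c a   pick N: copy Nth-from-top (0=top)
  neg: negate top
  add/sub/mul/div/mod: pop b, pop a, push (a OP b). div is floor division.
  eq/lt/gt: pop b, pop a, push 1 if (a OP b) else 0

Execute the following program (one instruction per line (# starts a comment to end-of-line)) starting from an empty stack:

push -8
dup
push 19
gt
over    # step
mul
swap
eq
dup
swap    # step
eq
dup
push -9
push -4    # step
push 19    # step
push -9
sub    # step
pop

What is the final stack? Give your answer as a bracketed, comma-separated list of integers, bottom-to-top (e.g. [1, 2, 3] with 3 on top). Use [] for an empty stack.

After 'push -8': [-8]
After 'dup': [-8, -8]
After 'push 19': [-8, -8, 19]
After 'gt': [-8, 0]
After 'over': [-8, 0, -8]
After 'mul': [-8, 0]
After 'swap': [0, -8]
After 'eq': [0]
After 'dup': [0, 0]
After 'swap': [0, 0]
After 'eq': [1]
After 'dup': [1, 1]
After 'push -9': [1, 1, -9]
After 'push -4': [1, 1, -9, -4]
After 'push 19': [1, 1, -9, -4, 19]
After 'push -9': [1, 1, -9, -4, 19, -9]
After 'sub': [1, 1, -9, -4, 28]
After 'pop': [1, 1, -9, -4]

Answer: [1, 1, -9, -4]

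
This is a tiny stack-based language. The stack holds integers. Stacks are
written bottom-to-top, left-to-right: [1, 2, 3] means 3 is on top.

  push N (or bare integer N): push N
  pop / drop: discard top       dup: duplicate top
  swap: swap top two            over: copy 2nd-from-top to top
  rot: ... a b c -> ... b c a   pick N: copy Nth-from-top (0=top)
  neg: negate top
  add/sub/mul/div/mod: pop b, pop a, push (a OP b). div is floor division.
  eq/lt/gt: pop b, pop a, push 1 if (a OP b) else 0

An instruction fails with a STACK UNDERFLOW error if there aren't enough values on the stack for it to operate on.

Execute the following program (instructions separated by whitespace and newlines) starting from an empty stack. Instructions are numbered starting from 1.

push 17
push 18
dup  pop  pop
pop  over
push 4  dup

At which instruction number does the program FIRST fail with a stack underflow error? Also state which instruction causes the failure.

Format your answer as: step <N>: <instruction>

Answer: step 7: over

Derivation:
Step 1 ('push 17'): stack = [17], depth = 1
Step 2 ('push 18'): stack = [17, 18], depth = 2
Step 3 ('dup'): stack = [17, 18, 18], depth = 3
Step 4 ('pop'): stack = [17, 18], depth = 2
Step 5 ('pop'): stack = [17], depth = 1
Step 6 ('pop'): stack = [], depth = 0
Step 7 ('over'): needs 2 value(s) but depth is 0 — STACK UNDERFLOW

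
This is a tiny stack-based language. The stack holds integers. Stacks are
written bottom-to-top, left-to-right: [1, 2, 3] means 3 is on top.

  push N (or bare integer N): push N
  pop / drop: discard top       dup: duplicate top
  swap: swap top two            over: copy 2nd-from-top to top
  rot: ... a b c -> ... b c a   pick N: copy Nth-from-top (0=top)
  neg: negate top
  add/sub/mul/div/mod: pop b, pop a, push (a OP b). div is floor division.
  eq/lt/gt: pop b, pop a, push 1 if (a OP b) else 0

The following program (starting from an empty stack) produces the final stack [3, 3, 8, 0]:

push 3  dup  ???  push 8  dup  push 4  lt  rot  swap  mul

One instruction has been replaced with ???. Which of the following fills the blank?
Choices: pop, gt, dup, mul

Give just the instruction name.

Answer: dup

Derivation:
Stack before ???: [3, 3]
Stack after ???:  [3, 3, 3]
Checking each choice:
  pop: produces [8, 0]
  gt: produces [8, 0]
  dup: MATCH
  mul: produces [8, 0]


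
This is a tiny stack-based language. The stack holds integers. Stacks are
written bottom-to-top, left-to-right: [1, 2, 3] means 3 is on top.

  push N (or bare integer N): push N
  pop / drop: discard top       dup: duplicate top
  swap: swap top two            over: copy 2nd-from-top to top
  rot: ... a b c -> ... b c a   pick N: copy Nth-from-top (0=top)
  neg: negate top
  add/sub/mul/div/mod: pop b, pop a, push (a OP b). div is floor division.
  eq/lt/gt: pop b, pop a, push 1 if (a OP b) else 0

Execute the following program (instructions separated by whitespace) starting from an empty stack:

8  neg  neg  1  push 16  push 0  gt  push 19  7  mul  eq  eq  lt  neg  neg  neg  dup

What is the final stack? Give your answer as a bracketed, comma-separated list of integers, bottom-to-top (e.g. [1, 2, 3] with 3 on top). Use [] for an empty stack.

After 'push 8': [8]
After 'neg': [-8]
After 'neg': [8]
After 'push 1': [8, 1]
After 'push 16': [8, 1, 16]
After 'push 0': [8, 1, 16, 0]
After 'gt': [8, 1, 1]
After 'push 19': [8, 1, 1, 19]
After 'push 7': [8, 1, 1, 19, 7]
After 'mul': [8, 1, 1, 133]
After 'eq': [8, 1, 0]
After 'eq': [8, 0]
After 'lt': [0]
After 'neg': [0]
After 'neg': [0]
After 'neg': [0]
After 'dup': [0, 0]

Answer: [0, 0]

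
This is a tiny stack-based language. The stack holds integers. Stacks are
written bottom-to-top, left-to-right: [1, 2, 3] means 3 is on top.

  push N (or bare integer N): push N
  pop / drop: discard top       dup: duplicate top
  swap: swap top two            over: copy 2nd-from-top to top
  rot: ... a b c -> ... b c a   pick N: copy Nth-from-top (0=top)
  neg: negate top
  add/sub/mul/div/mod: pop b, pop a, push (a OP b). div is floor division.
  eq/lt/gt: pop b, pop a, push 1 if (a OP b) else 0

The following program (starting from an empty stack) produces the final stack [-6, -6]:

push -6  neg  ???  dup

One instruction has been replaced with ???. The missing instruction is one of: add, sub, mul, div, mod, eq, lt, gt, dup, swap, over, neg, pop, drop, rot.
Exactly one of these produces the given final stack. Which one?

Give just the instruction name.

Stack before ???: [6]
Stack after ???:  [-6]
The instruction that transforms [6] -> [-6] is: neg

Answer: neg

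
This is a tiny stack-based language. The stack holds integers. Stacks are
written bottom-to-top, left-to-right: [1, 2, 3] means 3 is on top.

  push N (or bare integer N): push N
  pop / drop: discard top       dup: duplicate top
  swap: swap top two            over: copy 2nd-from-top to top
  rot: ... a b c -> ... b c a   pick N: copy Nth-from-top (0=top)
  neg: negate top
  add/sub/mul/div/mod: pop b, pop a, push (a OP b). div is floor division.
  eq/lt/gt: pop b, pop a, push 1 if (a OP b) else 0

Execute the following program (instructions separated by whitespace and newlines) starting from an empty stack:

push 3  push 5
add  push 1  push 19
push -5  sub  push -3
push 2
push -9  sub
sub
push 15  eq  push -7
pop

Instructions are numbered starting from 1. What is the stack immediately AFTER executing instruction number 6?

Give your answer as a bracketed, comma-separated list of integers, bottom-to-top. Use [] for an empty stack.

Step 1 ('push 3'): [3]
Step 2 ('push 5'): [3, 5]
Step 3 ('add'): [8]
Step 4 ('push 1'): [8, 1]
Step 5 ('push 19'): [8, 1, 19]
Step 6 ('push -5'): [8, 1, 19, -5]

Answer: [8, 1, 19, -5]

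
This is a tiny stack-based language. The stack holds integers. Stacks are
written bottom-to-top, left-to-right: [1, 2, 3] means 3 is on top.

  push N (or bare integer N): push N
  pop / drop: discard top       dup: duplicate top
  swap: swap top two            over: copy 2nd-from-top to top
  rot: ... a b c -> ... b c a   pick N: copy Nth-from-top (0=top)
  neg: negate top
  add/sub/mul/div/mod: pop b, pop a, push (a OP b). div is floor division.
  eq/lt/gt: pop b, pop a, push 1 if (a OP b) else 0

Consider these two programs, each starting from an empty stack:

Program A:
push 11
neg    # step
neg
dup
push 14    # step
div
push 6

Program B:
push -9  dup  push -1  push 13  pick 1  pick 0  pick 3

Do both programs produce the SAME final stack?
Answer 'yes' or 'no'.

Program A trace:
  After 'push 11': [11]
  After 'neg': [-11]
  After 'neg': [11]
  After 'dup': [11, 11]
  After 'push 14': [11, 11, 14]
  After 'div': [11, 0]
  After 'push 6': [11, 0, 6]
Program A final stack: [11, 0, 6]

Program B trace:
  After 'push -9': [-9]
  After 'dup': [-9, -9]
  After 'push -1': [-9, -9, -1]
  After 'push 13': [-9, -9, -1, 13]
  After 'pick 1': [-9, -9, -1, 13, -1]
  After 'pick 0': [-9, -9, -1, 13, -1, -1]
  After 'pick 3': [-9, -9, -1, 13, -1, -1, -1]
Program B final stack: [-9, -9, -1, 13, -1, -1, -1]
Same: no

Answer: no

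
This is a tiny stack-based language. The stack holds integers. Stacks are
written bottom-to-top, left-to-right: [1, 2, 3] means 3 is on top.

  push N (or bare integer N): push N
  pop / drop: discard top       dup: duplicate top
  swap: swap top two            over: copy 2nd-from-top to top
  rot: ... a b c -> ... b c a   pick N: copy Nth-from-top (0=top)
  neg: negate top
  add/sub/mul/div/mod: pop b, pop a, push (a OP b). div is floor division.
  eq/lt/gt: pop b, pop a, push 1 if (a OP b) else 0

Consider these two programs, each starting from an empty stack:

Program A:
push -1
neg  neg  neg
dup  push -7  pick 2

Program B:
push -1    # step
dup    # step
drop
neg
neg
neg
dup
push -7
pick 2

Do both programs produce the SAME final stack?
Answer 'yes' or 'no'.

Answer: yes

Derivation:
Program A trace:
  After 'push -1': [-1]
  After 'neg': [1]
  After 'neg': [-1]
  After 'neg': [1]
  After 'dup': [1, 1]
  After 'push -7': [1, 1, -7]
  After 'pick 2': [1, 1, -7, 1]
Program A final stack: [1, 1, -7, 1]

Program B trace:
  After 'push -1': [-1]
  After 'dup': [-1, -1]
  After 'drop': [-1]
  After 'neg': [1]
  After 'neg': [-1]
  After 'neg': [1]
  After 'dup': [1, 1]
  After 'push -7': [1, 1, -7]
  After 'pick 2': [1, 1, -7, 1]
Program B final stack: [1, 1, -7, 1]
Same: yes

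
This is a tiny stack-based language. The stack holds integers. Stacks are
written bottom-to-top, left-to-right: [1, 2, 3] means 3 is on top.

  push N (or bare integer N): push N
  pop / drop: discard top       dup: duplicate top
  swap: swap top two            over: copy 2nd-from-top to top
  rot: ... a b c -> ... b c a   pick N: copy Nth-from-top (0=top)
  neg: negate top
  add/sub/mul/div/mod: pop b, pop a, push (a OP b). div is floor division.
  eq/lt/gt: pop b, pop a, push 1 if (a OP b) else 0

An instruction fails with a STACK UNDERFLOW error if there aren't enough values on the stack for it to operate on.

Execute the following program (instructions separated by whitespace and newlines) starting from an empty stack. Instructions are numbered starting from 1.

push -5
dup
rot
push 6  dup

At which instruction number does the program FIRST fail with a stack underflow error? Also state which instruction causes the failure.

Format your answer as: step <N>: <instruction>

Step 1 ('push -5'): stack = [-5], depth = 1
Step 2 ('dup'): stack = [-5, -5], depth = 2
Step 3 ('rot'): needs 3 value(s) but depth is 2 — STACK UNDERFLOW

Answer: step 3: rot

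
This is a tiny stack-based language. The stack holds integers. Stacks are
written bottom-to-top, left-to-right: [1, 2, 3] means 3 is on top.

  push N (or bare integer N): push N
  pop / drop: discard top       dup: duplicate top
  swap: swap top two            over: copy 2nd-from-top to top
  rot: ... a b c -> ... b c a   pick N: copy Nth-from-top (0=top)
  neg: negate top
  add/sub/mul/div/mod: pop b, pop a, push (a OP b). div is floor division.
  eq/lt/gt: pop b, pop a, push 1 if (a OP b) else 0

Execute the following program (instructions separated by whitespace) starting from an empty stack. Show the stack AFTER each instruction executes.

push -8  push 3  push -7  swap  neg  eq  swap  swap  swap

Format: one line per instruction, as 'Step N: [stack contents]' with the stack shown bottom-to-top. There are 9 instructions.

Step 1: [-8]
Step 2: [-8, 3]
Step 3: [-8, 3, -7]
Step 4: [-8, -7, 3]
Step 5: [-8, -7, -3]
Step 6: [-8, 0]
Step 7: [0, -8]
Step 8: [-8, 0]
Step 9: [0, -8]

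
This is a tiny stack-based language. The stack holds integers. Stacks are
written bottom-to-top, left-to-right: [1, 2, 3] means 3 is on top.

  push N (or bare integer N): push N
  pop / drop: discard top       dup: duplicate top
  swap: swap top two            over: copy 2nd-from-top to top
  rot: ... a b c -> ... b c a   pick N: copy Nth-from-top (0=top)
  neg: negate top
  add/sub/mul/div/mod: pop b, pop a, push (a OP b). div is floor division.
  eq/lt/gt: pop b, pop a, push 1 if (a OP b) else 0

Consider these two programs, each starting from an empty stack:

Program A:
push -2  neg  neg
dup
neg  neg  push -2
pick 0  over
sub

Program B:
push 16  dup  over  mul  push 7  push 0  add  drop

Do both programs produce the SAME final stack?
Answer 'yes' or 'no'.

Answer: no

Derivation:
Program A trace:
  After 'push -2': [-2]
  After 'neg': [2]
  After 'neg': [-2]
  After 'dup': [-2, -2]
  After 'neg': [-2, 2]
  After 'neg': [-2, -2]
  After 'push -2': [-2, -2, -2]
  After 'pick 0': [-2, -2, -2, -2]
  After 'over': [-2, -2, -2, -2, -2]
  After 'sub': [-2, -2, -2, 0]
Program A final stack: [-2, -2, -2, 0]

Program B trace:
  After 'push 16': [16]
  After 'dup': [16, 16]
  After 'over': [16, 16, 16]
  After 'mul': [16, 256]
  After 'push 7': [16, 256, 7]
  After 'push 0': [16, 256, 7, 0]
  After 'add': [16, 256, 7]
  After 'drop': [16, 256]
Program B final stack: [16, 256]
Same: no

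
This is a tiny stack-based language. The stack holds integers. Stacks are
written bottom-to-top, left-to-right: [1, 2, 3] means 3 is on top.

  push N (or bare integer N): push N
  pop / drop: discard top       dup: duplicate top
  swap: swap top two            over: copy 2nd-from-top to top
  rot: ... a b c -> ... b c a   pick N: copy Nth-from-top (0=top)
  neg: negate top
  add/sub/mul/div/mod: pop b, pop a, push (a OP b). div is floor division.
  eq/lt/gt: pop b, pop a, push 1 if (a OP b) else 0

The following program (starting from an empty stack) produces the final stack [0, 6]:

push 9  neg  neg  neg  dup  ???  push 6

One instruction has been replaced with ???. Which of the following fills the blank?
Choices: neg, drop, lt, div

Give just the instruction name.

Answer: lt

Derivation:
Stack before ???: [-9, -9]
Stack after ???:  [0]
Checking each choice:
  neg: produces [-9, 9, 6]
  drop: produces [-9, 6]
  lt: MATCH
  div: produces [1, 6]


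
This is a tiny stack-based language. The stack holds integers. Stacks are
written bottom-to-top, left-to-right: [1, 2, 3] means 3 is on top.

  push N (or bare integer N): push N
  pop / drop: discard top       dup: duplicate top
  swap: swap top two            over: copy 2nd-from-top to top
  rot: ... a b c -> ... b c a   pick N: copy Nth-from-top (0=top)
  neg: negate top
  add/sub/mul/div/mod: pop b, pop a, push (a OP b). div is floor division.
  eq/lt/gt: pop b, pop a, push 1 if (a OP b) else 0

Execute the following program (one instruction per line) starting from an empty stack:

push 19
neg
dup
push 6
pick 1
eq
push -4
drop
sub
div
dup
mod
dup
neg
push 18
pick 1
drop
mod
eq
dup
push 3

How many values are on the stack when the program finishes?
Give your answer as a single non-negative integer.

Answer: 3

Derivation:
After 'push 19': stack = [19] (depth 1)
After 'neg': stack = [-19] (depth 1)
After 'dup': stack = [-19, -19] (depth 2)
After 'push 6': stack = [-19, -19, 6] (depth 3)
After 'pick 1': stack = [-19, -19, 6, -19] (depth 4)
After 'eq': stack = [-19, -19, 0] (depth 3)
After 'push -4': stack = [-19, -19, 0, -4] (depth 4)
After 'drop': stack = [-19, -19, 0] (depth 3)
After 'sub': stack = [-19, -19] (depth 2)
After 'div': stack = [1] (depth 1)
  ...
After 'mod': stack = [0] (depth 1)
After 'dup': stack = [0, 0] (depth 2)
After 'neg': stack = [0, 0] (depth 2)
After 'push 18': stack = [0, 0, 18] (depth 3)
After 'pick 1': stack = [0, 0, 18, 0] (depth 4)
After 'drop': stack = [0, 0, 18] (depth 3)
After 'mod': stack = [0, 0] (depth 2)
After 'eq': stack = [1] (depth 1)
After 'dup': stack = [1, 1] (depth 2)
After 'push 3': stack = [1, 1, 3] (depth 3)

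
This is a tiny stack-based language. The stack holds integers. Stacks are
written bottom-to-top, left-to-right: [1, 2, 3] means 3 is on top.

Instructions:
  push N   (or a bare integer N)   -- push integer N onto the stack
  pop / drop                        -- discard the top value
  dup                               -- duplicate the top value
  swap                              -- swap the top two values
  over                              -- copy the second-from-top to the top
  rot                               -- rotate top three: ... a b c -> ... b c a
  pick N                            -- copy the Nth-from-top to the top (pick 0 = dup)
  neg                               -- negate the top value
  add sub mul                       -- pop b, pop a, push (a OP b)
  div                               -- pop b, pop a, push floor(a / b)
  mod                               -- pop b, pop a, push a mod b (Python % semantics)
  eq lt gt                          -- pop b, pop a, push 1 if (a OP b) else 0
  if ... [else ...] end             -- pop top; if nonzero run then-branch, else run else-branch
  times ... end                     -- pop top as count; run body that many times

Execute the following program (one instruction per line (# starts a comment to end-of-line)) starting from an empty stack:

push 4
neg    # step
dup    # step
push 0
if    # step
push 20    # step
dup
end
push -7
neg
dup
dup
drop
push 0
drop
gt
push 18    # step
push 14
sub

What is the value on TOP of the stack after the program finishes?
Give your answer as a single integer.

Answer: 4

Derivation:
After 'push 4': [4]
After 'neg': [-4]
After 'dup': [-4, -4]
After 'push 0': [-4, -4, 0]
After 'if': [-4, -4]
After 'push -7': [-4, -4, -7]
After 'neg': [-4, -4, 7]
After 'dup': [-4, -4, 7, 7]
After 'dup': [-4, -4, 7, 7, 7]
After 'drop': [-4, -4, 7, 7]
After 'push 0': [-4, -4, 7, 7, 0]
After 'drop': [-4, -4, 7, 7]
After 'gt': [-4, -4, 0]
After 'push 18': [-4, -4, 0, 18]
After 'push 14': [-4, -4, 0, 18, 14]
After 'sub': [-4, -4, 0, 4]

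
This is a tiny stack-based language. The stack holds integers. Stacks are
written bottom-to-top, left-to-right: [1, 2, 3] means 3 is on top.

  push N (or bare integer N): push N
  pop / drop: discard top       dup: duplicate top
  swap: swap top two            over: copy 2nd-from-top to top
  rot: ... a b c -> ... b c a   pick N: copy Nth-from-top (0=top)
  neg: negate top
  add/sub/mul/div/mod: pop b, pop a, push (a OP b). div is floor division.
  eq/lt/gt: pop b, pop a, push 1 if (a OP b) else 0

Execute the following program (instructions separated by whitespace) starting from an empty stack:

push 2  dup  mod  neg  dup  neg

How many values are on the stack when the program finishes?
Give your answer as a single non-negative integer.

After 'push 2': stack = [2] (depth 1)
After 'dup': stack = [2, 2] (depth 2)
After 'mod': stack = [0] (depth 1)
After 'neg': stack = [0] (depth 1)
After 'dup': stack = [0, 0] (depth 2)
After 'neg': stack = [0, 0] (depth 2)

Answer: 2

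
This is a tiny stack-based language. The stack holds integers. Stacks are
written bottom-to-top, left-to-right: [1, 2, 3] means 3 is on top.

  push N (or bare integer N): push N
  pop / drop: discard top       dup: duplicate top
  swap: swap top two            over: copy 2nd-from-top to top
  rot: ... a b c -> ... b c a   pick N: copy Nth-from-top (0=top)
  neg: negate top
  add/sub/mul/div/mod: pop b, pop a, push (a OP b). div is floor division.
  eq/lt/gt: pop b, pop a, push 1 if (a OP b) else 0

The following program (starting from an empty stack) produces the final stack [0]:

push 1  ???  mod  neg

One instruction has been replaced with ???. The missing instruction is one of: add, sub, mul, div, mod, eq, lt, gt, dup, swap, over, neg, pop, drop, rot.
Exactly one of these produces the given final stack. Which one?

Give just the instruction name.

Stack before ???: [1]
Stack after ???:  [1, 1]
The instruction that transforms [1] -> [1, 1] is: dup

Answer: dup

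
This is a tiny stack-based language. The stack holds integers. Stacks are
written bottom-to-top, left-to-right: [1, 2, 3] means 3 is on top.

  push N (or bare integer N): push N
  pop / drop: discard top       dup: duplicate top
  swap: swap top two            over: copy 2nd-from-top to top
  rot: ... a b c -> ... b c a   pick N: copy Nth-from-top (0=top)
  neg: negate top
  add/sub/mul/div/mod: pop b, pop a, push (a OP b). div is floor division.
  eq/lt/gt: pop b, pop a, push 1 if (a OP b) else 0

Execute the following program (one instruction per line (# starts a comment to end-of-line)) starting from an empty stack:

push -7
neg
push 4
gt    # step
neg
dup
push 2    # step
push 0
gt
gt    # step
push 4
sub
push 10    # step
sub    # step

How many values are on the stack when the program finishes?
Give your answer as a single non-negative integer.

Answer: 2

Derivation:
After 'push -7': stack = [-7] (depth 1)
After 'neg': stack = [7] (depth 1)
After 'push 4': stack = [7, 4] (depth 2)
After 'gt': stack = [1] (depth 1)
After 'neg': stack = [-1] (depth 1)
After 'dup': stack = [-1, -1] (depth 2)
After 'push 2': stack = [-1, -1, 2] (depth 3)
After 'push 0': stack = [-1, -1, 2, 0] (depth 4)
After 'gt': stack = [-1, -1, 1] (depth 3)
After 'gt': stack = [-1, 0] (depth 2)
After 'push 4': stack = [-1, 0, 4] (depth 3)
After 'sub': stack = [-1, -4] (depth 2)
After 'push 10': stack = [-1, -4, 10] (depth 3)
After 'sub': stack = [-1, -14] (depth 2)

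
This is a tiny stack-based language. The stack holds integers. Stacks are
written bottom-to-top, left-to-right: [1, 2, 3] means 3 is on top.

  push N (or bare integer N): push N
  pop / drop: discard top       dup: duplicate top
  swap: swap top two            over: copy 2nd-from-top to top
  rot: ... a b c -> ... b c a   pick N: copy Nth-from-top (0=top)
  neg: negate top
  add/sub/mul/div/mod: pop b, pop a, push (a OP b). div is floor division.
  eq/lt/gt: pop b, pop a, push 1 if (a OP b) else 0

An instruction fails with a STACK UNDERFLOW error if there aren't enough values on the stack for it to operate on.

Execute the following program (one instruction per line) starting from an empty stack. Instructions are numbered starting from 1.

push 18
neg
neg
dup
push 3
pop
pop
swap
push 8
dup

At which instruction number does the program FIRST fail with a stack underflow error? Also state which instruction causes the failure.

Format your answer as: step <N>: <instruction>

Step 1 ('push 18'): stack = [18], depth = 1
Step 2 ('neg'): stack = [-18], depth = 1
Step 3 ('neg'): stack = [18], depth = 1
Step 4 ('dup'): stack = [18, 18], depth = 2
Step 5 ('push 3'): stack = [18, 18, 3], depth = 3
Step 6 ('pop'): stack = [18, 18], depth = 2
Step 7 ('pop'): stack = [18], depth = 1
Step 8 ('swap'): needs 2 value(s) but depth is 1 — STACK UNDERFLOW

Answer: step 8: swap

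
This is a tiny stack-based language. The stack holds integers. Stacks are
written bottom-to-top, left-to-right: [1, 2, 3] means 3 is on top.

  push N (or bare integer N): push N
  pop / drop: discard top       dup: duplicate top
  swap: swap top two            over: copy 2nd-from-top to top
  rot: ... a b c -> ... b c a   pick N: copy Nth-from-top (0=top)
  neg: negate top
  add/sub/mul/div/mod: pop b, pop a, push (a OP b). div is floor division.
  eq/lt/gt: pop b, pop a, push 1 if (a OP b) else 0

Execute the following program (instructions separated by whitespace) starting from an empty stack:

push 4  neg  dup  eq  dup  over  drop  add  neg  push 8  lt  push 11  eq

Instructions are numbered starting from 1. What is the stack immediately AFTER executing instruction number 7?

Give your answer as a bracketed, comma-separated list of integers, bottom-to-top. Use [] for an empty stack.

Step 1 ('push 4'): [4]
Step 2 ('neg'): [-4]
Step 3 ('dup'): [-4, -4]
Step 4 ('eq'): [1]
Step 5 ('dup'): [1, 1]
Step 6 ('over'): [1, 1, 1]
Step 7 ('drop'): [1, 1]

Answer: [1, 1]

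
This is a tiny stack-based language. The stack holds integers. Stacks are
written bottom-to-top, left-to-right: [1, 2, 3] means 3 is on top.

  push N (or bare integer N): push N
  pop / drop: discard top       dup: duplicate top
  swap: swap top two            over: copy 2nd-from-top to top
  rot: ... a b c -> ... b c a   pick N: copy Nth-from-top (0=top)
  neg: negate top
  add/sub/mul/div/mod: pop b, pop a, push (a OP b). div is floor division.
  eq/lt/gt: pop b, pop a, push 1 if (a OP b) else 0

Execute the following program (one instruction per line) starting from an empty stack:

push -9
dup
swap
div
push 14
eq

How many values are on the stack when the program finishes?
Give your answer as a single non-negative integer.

Answer: 1

Derivation:
After 'push -9': stack = [-9] (depth 1)
After 'dup': stack = [-9, -9] (depth 2)
After 'swap': stack = [-9, -9] (depth 2)
After 'div': stack = [1] (depth 1)
After 'push 14': stack = [1, 14] (depth 2)
After 'eq': stack = [0] (depth 1)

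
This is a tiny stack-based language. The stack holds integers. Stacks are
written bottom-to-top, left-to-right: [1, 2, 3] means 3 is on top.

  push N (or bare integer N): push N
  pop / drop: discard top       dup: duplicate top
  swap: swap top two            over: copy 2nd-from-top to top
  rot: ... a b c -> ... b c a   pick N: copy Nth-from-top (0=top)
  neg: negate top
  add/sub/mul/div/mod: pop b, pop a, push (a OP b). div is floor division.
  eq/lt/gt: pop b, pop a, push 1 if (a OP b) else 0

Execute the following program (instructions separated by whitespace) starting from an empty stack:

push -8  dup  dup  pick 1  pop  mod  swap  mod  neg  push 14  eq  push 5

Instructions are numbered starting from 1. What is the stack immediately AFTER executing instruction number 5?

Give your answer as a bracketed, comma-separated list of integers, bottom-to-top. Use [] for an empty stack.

Answer: [-8, -8, -8]

Derivation:
Step 1 ('push -8'): [-8]
Step 2 ('dup'): [-8, -8]
Step 3 ('dup'): [-8, -8, -8]
Step 4 ('pick 1'): [-8, -8, -8, -8]
Step 5 ('pop'): [-8, -8, -8]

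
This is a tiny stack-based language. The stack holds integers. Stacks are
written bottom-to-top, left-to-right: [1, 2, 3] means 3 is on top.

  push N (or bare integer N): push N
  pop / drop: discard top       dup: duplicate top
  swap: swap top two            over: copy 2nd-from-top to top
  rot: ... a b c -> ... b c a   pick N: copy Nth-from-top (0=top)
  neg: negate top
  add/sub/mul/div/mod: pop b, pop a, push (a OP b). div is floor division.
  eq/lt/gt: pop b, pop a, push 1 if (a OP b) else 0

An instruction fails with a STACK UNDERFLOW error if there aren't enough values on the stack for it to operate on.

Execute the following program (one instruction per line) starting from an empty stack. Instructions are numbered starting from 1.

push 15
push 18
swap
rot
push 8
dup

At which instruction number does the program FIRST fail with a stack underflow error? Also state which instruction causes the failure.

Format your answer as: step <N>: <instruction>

Step 1 ('push 15'): stack = [15], depth = 1
Step 2 ('push 18'): stack = [15, 18], depth = 2
Step 3 ('swap'): stack = [18, 15], depth = 2
Step 4 ('rot'): needs 3 value(s) but depth is 2 — STACK UNDERFLOW

Answer: step 4: rot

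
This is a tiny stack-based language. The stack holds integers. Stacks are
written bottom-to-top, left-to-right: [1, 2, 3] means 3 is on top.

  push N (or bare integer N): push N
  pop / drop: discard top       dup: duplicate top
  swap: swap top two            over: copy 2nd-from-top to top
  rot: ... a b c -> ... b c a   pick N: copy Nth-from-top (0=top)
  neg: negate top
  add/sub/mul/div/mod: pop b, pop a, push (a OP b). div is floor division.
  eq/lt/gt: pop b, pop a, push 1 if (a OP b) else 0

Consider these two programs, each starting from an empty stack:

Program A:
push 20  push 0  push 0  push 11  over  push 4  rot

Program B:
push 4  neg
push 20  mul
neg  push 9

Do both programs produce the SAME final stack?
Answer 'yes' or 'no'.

Answer: no

Derivation:
Program A trace:
  After 'push 20': [20]
  After 'push 0': [20, 0]
  After 'push 0': [20, 0, 0]
  After 'push 11': [20, 0, 0, 11]
  After 'over': [20, 0, 0, 11, 0]
  After 'push 4': [20, 0, 0, 11, 0, 4]
  After 'rot': [20, 0, 0, 0, 4, 11]
Program A final stack: [20, 0, 0, 0, 4, 11]

Program B trace:
  After 'push 4': [4]
  After 'neg': [-4]
  After 'push 20': [-4, 20]
  After 'mul': [-80]
  After 'neg': [80]
  After 'push 9': [80, 9]
Program B final stack: [80, 9]
Same: no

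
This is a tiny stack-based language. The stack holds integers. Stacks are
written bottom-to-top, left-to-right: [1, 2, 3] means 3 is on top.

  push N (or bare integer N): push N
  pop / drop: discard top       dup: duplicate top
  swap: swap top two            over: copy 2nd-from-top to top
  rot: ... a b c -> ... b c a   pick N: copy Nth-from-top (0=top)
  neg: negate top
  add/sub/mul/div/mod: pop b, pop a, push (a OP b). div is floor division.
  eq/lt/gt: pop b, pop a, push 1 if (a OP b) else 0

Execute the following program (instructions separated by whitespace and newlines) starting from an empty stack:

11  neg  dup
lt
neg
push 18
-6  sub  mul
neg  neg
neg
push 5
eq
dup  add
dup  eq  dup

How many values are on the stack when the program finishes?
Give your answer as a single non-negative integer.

Answer: 2

Derivation:
After 'push 11': stack = [11] (depth 1)
After 'neg': stack = [-11] (depth 1)
After 'dup': stack = [-11, -11] (depth 2)
After 'lt': stack = [0] (depth 1)
After 'neg': stack = [0] (depth 1)
After 'push 18': stack = [0, 18] (depth 2)
After 'push -6': stack = [0, 18, -6] (depth 3)
After 'sub': stack = [0, 24] (depth 2)
After 'mul': stack = [0] (depth 1)
After 'neg': stack = [0] (depth 1)
After 'neg': stack = [0] (depth 1)
After 'neg': stack = [0] (depth 1)
After 'push 5': stack = [0, 5] (depth 2)
After 'eq': stack = [0] (depth 1)
After 'dup': stack = [0, 0] (depth 2)
After 'add': stack = [0] (depth 1)
After 'dup': stack = [0, 0] (depth 2)
After 'eq': stack = [1] (depth 1)
After 'dup': stack = [1, 1] (depth 2)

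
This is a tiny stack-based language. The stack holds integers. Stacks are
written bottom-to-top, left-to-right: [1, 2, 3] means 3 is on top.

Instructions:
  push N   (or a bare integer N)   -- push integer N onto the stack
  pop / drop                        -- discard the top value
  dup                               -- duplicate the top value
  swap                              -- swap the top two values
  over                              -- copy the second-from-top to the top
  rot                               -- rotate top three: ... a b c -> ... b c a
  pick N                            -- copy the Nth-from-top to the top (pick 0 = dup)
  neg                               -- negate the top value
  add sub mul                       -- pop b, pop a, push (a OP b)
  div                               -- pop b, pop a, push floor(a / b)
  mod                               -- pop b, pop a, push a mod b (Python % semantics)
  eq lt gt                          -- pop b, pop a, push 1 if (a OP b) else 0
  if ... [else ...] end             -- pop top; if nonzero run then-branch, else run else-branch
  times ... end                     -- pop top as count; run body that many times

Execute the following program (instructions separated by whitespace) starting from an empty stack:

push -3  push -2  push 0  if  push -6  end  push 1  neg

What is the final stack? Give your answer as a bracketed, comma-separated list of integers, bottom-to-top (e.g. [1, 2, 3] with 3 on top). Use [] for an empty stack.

Answer: [-3, -2, -1]

Derivation:
After 'push -3': [-3]
After 'push -2': [-3, -2]
After 'push 0': [-3, -2, 0]
After 'if': [-3, -2]
After 'push 1': [-3, -2, 1]
After 'neg': [-3, -2, -1]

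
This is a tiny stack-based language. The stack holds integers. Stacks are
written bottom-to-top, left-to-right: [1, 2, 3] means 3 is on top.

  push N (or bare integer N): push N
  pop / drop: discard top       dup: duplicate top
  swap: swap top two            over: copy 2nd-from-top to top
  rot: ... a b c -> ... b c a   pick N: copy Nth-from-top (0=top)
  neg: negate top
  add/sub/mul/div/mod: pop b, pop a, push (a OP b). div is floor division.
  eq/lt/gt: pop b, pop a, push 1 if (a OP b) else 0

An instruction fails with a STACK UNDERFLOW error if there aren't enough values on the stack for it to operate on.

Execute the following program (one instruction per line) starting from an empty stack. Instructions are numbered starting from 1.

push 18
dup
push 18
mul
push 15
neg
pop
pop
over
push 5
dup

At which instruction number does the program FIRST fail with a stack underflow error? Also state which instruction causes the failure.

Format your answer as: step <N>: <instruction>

Step 1 ('push 18'): stack = [18], depth = 1
Step 2 ('dup'): stack = [18, 18], depth = 2
Step 3 ('push 18'): stack = [18, 18, 18], depth = 3
Step 4 ('mul'): stack = [18, 324], depth = 2
Step 5 ('push 15'): stack = [18, 324, 15], depth = 3
Step 6 ('neg'): stack = [18, 324, -15], depth = 3
Step 7 ('pop'): stack = [18, 324], depth = 2
Step 8 ('pop'): stack = [18], depth = 1
Step 9 ('over'): needs 2 value(s) but depth is 1 — STACK UNDERFLOW

Answer: step 9: over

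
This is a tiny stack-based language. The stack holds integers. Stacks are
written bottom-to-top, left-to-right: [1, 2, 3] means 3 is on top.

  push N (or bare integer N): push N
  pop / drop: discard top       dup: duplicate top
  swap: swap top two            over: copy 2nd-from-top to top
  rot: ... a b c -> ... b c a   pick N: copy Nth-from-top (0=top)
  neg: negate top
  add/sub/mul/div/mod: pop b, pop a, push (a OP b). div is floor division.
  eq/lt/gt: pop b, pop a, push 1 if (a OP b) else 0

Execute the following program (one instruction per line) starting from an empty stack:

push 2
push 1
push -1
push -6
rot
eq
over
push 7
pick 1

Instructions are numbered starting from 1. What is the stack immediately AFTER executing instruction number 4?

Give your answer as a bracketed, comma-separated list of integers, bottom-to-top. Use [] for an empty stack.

Step 1 ('push 2'): [2]
Step 2 ('push 1'): [2, 1]
Step 3 ('push -1'): [2, 1, -1]
Step 4 ('push -6'): [2, 1, -1, -6]

Answer: [2, 1, -1, -6]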